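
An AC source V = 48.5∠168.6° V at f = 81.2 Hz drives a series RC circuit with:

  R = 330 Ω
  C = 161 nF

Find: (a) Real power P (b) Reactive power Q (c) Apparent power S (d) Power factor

Step 1 — Angular frequency: ω = 2π·f = 2π·81.2 = 510.2 rad/s.
Step 2 — Component impedances:
  R: Z = R = 330 Ω
  C: Z = 1/(jωC) = -j/(ω·C) = 0 - j1.217e+04 Ω
Step 3 — Series combination: Z_total = R + C = 330 - j1.217e+04 Ω = 1.218e+04∠-88.4° Ω.
Step 4 — Source phasor: V = 48.5∠168.6° V = -47.54 + j9.586 V.
Step 5 — Current: I = V / Z = -0.0008926 - j0.003881 A = 0.003982∠-103.0° A.
Step 6 — Complex power: S = V·I* = 0.005234 - j0.1931 VA.
Step 7 — Real power: P = Re(S) = 0.005234 W.
Step 8 — Reactive power: Q = Im(S) = -0.1931 VAR.
Step 9 — Apparent power: |S| = 0.1931 VA.
Step 10 — Power factor: PF = P/|S| = 0.0271 (leading).

(a) P = 0.005234 W  (b) Q = -0.1931 VAR  (c) S = 0.1931 VA  (d) PF = 0.0271 (leading)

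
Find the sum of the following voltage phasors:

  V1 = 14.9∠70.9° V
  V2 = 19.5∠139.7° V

Step 1 — Convert each phasor to rectangular form:
  V1 = 14.9·(cos(70.9°) + j·sin(70.9°)) = 4.876 + j14.08 V
  V2 = 19.5·(cos(139.7°) + j·sin(139.7°)) = -14.87 + j12.61 V
Step 2 — Sum components: V_total = -9.996 + j26.69 V.
Step 3 — Convert to polar: |V_total| = 28.5 V, ∠V_total = 110.5°.

V_total = 28.5∠110.5° V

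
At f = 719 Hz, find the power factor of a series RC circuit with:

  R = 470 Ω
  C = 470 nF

Step 1 — Angular frequency: ω = 2π·f = 2π·719 = 4518 rad/s.
Step 2 — Component impedances:
  R: Z = R = 470 Ω
  C: Z = 1/(jωC) = -j/(ω·C) = 0 - j471 Ω
Step 3 — Series combination: Z_total = R + C = 470 - j471 Ω = 665.4∠-45.1° Ω.
Step 4 — Power factor: PF = cos(φ) = Re(Z)/|Z| = 470/665.37 = 0.7064.
Step 5 — Type: Im(Z) = -471 ⇒ leading (phase φ = -45.1°).

PF = 0.7064 (leading, φ = -45.1°)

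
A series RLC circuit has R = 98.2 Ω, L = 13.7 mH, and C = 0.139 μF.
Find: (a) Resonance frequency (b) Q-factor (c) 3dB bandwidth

Step 1 — Resonance: ω₀ = 1/√(LC) = 1/√(0.0137·1.39e-07) = 2.292e+04 rad/s.
Step 2 — f₀ = ω₀/(2π) = 3647 Hz.
Step 3 — Series Q: Q = ω₀L/R = 2.292e+04·0.0137/98.2 = 3.197.
Step 4 — Bandwidth: Δω = ω₀/Q = 7168 rad/s; BW = Δω/(2π) = 1141 Hz.

(a) f₀ = 3647 Hz  (b) Q = 3.197  (c) BW = 1141 Hz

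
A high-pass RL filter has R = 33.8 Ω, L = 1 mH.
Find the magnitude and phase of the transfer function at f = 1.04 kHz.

Step 1 — Angular frequency: ω = 2π·1040 = 6535 rad/s.
Step 2 — Transfer function: H(jω) = jωL/(R + jωL).
Step 3 — Numerator jωL = j·6.535; denominator R + jωL = 33.8 + j6.535.
Step 4 — H = 0.03603 + j0.1864.
Step 5 — Magnitude: |H| = 0.1898 (-14.4 dB); phase: φ = 79.1°.

|H| = 0.1898 (-14.4 dB), φ = 79.1°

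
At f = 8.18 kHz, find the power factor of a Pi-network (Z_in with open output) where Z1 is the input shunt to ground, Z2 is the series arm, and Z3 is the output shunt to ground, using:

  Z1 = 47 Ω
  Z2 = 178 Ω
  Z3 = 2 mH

Step 1 — Angular frequency: ω = 2π·f = 2π·8180 = 5.14e+04 rad/s.
Step 2 — Component impedances:
  Z1: Z = R = 47 Ω
  Z2: Z = R = 178 Ω
  Z3: Z = jωL = j·5.14e+04·0.002 = 0 + j102.8 Ω
Step 3 — With open output, the series arm Z2 and the output shunt Z3 appear in series to ground: Z2 + Z3 = 178 + j102.8 Ω.
Step 4 — Parallel with input shunt Z1: Z_in = Z1 || (Z2 + Z3) = 38.88 + j3.711 Ω = 39.05∠5.5° Ω.
Step 5 — Power factor: PF = cos(φ) = Re(Z)/|Z| = 38.878/39.054 = 0.9955.
Step 6 — Type: Im(Z) = 3.711 ⇒ lagging (phase φ = 5.5°).

PF = 0.9955 (lagging, φ = 5.5°)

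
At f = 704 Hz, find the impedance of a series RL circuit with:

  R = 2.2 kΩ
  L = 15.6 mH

Step 1 — Angular frequency: ω = 2π·f = 2π·704 = 4423 rad/s.
Step 2 — Component impedances:
  R: Z = R = 2200 Ω
  L: Z = jωL = j·4423·0.0156 = 0 + j69 Ω
Step 3 — Series combination: Z_total = R + L = 2200 + j69 Ω = 2201∠1.8° Ω.

Z = 2200 + j69 Ω = 2201∠1.8° Ω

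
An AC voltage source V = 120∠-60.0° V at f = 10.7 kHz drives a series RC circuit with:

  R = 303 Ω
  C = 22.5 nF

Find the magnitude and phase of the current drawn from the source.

Step 1 — Angular frequency: ω = 2π·f = 2π·1.07e+04 = 6.723e+04 rad/s.
Step 2 — Component impedances:
  R: Z = R = 303 Ω
  C: Z = 1/(jωC) = -j/(ω·C) = 0 - j661.1 Ω
Step 3 — Series combination: Z_total = R + C = 303 - j661.1 Ω = 727.2∠-65.4° Ω.
Step 4 — Source phasor: V = 120∠-60.0° V = 60 - j103.9 V.
Step 5 — Ohm's law: I = V / Z_total = (60 - j103.9) / (303 - j661.1) = 0.1643 + j0.01546 A.
Step 6 — Convert to polar: |I| = 0.165 A, ∠I = 5.4°.

I = 0.165∠5.4° A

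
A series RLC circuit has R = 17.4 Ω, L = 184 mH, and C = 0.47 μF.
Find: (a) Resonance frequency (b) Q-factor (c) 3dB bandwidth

Step 1 — Resonance: ω₀ = 1/√(LC) = 1/√(0.184·4.7e-07) = 3400 rad/s.
Step 2 — f₀ = ω₀/(2π) = 541.2 Hz.
Step 3 — Series Q: Q = ω₀L/R = 3400·0.184/17.4 = 35.96.
Step 4 — Bandwidth: Δω = ω₀/Q = 94.57 rad/s; BW = Δω/(2π) = 15.05 Hz.

(a) f₀ = 541.2 Hz  (b) Q = 35.96  (c) BW = 15.05 Hz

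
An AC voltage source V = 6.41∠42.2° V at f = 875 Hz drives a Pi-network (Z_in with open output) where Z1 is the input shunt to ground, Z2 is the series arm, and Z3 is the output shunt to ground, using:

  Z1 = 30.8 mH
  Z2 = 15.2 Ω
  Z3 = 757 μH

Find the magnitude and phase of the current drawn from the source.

Step 1 — Angular frequency: ω = 2π·f = 2π·875 = 5498 rad/s.
Step 2 — Component impedances:
  Z1: Z = jωL = j·5498·0.0308 = 0 + j169.3 Ω
  Z2: Z = R = 15.2 Ω
  Z3: Z = jωL = j·5498·0.000757 = 0 + j4.162 Ω
Step 3 — With open output, the series arm Z2 and the output shunt Z3 appear in series to ground: Z2 + Z3 = 15.2 + j4.162 Ω.
Step 4 — Parallel with input shunt Z1: Z_in = Z1 || (Z2 + Z3) = 14.37 + j5.321 Ω = 15.32∠20.3° Ω.
Step 5 — Source phasor: V = 6.41∠42.2° V = 4.749 + j4.306 V.
Step 6 — Ohm's law: I = V / Z_total = (4.749 + j4.306) / (14.37 + j5.321) = 0.3882 + j0.1559 A.
Step 7 — Convert to polar: |I| = 0.4183 A, ∠I = 21.9°.

I = 0.4183∠21.9° A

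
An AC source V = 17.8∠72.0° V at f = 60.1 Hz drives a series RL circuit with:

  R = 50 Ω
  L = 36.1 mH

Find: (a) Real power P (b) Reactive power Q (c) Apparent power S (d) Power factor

Step 1 — Angular frequency: ω = 2π·f = 2π·60.1 = 377.6 rad/s.
Step 2 — Component impedances:
  R: Z = R = 50 Ω
  L: Z = jωL = j·377.6·0.0361 = 0 + j13.63 Ω
Step 3 — Series combination: Z_total = R + L = 50 + j13.63 Ω = 51.83∠15.3° Ω.
Step 4 — Source phasor: V = 17.8∠72.0° V = 5.501 + j16.93 V.
Step 5 — Current: I = V / Z = 0.1883 + j0.2872 A = 0.3435∠56.7° A.
Step 6 — Complex power: S = V·I* = 5.898 + j1.608 VA.
Step 7 — Real power: P = Re(S) = 5.898 W.
Step 8 — Reactive power: Q = Im(S) = 1.608 VAR.
Step 9 — Apparent power: |S| = 6.114 VA.
Step 10 — Power factor: PF = P/|S| = 0.9648 (lagging).

(a) P = 5.898 W  (b) Q = 1.608 VAR  (c) S = 6.114 VA  (d) PF = 0.9648 (lagging)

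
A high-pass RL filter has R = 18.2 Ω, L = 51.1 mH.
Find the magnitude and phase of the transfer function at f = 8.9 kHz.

Step 1 — Angular frequency: ω = 2π·8900 = 5.592e+04 rad/s.
Step 2 — Transfer function: H(jω) = jωL/(R + jωL).
Step 3 — Numerator jωL = j·2858; denominator R + jωL = 18.2 + j2858.
Step 4 — H = 1 + j0.006369.
Step 5 — Magnitude: |H| = 1 (-0.0 dB); phase: φ = 0.4°.

|H| = 1 (-0.0 dB), φ = 0.4°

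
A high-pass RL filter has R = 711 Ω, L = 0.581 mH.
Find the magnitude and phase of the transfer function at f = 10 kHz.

Step 1 — Angular frequency: ω = 2π·1e+04 = 6.283e+04 rad/s.
Step 2 — Transfer function: H(jω) = jωL/(R + jωL).
Step 3 — Numerator jωL = j·36.51; denominator R + jωL = 711 + j36.51.
Step 4 — H = 0.002629 + j0.05121.
Step 5 — Magnitude: |H| = 0.05128 (-25.8 dB); phase: φ = 87.1°.

|H| = 0.05128 (-25.8 dB), φ = 87.1°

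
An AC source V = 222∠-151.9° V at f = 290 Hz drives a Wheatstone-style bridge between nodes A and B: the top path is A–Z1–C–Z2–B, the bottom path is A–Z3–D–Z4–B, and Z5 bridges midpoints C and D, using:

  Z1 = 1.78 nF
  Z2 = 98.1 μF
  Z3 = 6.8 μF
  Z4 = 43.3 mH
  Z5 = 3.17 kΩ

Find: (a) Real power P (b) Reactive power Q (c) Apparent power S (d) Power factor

Step 1 — Angular frequency: ω = 2π·f = 2π·290 = 1822 rad/s.
Step 2 — Component impedances:
  Z1: Z = 1/(jωC) = -j/(ω·C) = 0 - j3.083e+05 Ω
  Z2: Z = 1/(jωC) = -j/(ω·C) = 0 - j5.594 Ω
  Z3: Z = 1/(jωC) = -j/(ω·C) = 0 - j80.71 Ω
  Z4: Z = jωL = j·1822·0.0433 = 0 + j78.9 Ω
  Z5: Z = R = 3170 Ω
Step 3 — Bridge requires nodal analysis (the Z5 bridge couples midpoints C and D, so the two paths cannot be reduced to a simple series/parallel combination). Setting node B to ground and injecting 1 A at node A, the 3-node admittance system at A, C, D solves to V_A = Z_AB = 1.963 - j1.855 Ω = 2.7∠-43.4° Ω.
Step 4 — Source phasor: V = 222∠-151.9° V = -195.8 - j104.6 V.
Step 5 — Current: I = V / Z = -26.11 - j77.95 A = 82.21∠-108.5° A.
Step 6 — Complex power: S = V·I* = 1.326e+04 - j1.254e+04 VA.
Step 7 — Real power: P = Re(S) = 1.326e+04 W.
Step 8 — Reactive power: Q = Im(S) = -1.254e+04 VAR.
Step 9 — Apparent power: |S| = 1.825e+04 VA.
Step 10 — Power factor: PF = P/|S| = 0.7268 (leading).

(a) P = 1.326e+04 W  (b) Q = -1.254e+04 VAR  (c) S = 1.825e+04 VA  (d) PF = 0.7268 (leading)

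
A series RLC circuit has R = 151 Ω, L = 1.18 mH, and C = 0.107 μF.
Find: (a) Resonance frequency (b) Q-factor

Step 1 — Resonance condition Im(Z)=0 gives ω₀ = 1/√(LC).
Step 2 — ω₀ = 1/√(0.00118·1.07e-07) = 8.9e+04 rad/s.
Step 3 — f₀ = ω₀/(2π) = 1.416e+04 Hz.
Step 4 — Series Q: Q = ω₀L/R = 8.9e+04·0.00118/151 = 0.6955.

(a) f₀ = 1.416e+04 Hz  (b) Q = 0.6955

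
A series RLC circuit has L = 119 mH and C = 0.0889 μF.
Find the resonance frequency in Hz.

Step 1 — Resonance condition Im(Z)=0 gives ω₀ = 1/√(LC).
Step 2 — ω₀ = 1/√(0.119·8.89e-08) = 9722 rad/s.
Step 3 — f₀ = ω₀/(2π) = 1547 Hz.

f₀ = 1547 Hz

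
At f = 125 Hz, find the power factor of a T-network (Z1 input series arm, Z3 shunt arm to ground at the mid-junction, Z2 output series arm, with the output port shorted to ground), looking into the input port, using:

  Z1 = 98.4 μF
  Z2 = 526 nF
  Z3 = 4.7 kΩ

Step 1 — Angular frequency: ω = 2π·f = 2π·125 = 785.4 rad/s.
Step 2 — Component impedances:
  Z1: Z = 1/(jωC) = -j/(ω·C) = 0 - j12.94 Ω
  Z2: Z = 1/(jωC) = -j/(ω·C) = 0 - j2421 Ω
  Z3: Z = R = 4700 Ω
Step 3 — With the output port shorted to ground, the output series arm Z2 runs from the junction to ground; the shunt arm Z3 also runs from the junction to ground. They appear in parallel: Z3 || Z2 = 985.3 - j1913 Ω.
Step 4 — Series with input arm Z1: Z_in = Z1 + (Z3 || Z2) = 985.3 - j1926 Ω = 2163∠-62.9° Ω.
Step 5 — Power factor: PF = cos(φ) = Re(Z)/|Z| = 985.31/2163.5 = 0.4554.
Step 6 — Type: Im(Z) = -1926 ⇒ leading (phase φ = -62.9°).

PF = 0.4554 (leading, φ = -62.9°)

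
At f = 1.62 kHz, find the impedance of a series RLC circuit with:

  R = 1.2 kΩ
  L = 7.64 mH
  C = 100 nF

Step 1 — Angular frequency: ω = 2π·f = 2π·1620 = 1.018e+04 rad/s.
Step 2 — Component impedances:
  R: Z = R = 1200 Ω
  L: Z = jωL = j·1.018e+04·0.00764 = 0 + j77.77 Ω
  C: Z = 1/(jωC) = -j/(ω·C) = 0 - j982.4 Ω
Step 3 — Series combination: Z_total = R + L + C = 1200 - j904.7 Ω = 1503∠-37.0° Ω.

Z = 1200 - j904.7 Ω = 1503∠-37.0° Ω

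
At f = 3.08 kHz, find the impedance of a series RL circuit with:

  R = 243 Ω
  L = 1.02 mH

Step 1 — Angular frequency: ω = 2π·f = 2π·3080 = 1.935e+04 rad/s.
Step 2 — Component impedances:
  R: Z = R = 243 Ω
  L: Z = jωL = j·1.935e+04·0.00102 = 0 + j19.74 Ω
Step 3 — Series combination: Z_total = R + L = 243 + j19.74 Ω = 243.8∠4.6° Ω.

Z = 243 + j19.74 Ω = 243.8∠4.6° Ω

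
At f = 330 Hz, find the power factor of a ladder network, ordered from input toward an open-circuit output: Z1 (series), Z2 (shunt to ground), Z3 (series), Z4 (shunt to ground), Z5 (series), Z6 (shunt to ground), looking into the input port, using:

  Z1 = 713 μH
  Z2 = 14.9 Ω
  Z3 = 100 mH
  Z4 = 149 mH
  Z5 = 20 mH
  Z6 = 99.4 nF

Step 1 — Angular frequency: ω = 2π·f = 2π·330 = 2073 rad/s.
Step 2 — Component impedances:
  Z1: Z = jωL = j·2073·0.000713 = 0 + j1.478 Ω
  Z2: Z = R = 14.9 Ω
  Z3: Z = jωL = j·2073·0.1 = 0 + j207.3 Ω
  Z4: Z = jωL = j·2073·0.149 = 0 + j308.9 Ω
  Z5: Z = jωL = j·2073·0.02 = 0 + j41.47 Ω
  Z6: Z = 1/(jωC) = -j/(ω·C) = 0 - j4852 Ω
Step 3 — Ladder network (open output): work backward from the far end, alternating series and parallel combinations. Z_in = 14.89 + j1.891 Ω = 15.01∠7.2° Ω.
Step 4 — Power factor: PF = cos(φ) = Re(Z)/|Z| = 14.89/15.01 = 0.992.
Step 5 — Type: Im(Z) = 1.891 ⇒ lagging (phase φ = 7.2°).

PF = 0.992 (lagging, φ = 7.2°)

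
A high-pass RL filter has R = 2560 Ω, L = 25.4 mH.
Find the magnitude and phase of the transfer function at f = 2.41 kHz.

Step 1 — Angular frequency: ω = 2π·2410 = 1.514e+04 rad/s.
Step 2 — Transfer function: H(jω) = jωL/(R + jωL).
Step 3 — Numerator jωL = j·384.6; denominator R + jωL = 2560 + j384.6.
Step 4 — H = 0.02207 + j0.1469.
Step 5 — Magnitude: |H| = 0.1486 (-16.6 dB); phase: φ = 81.5°.

|H| = 0.1486 (-16.6 dB), φ = 81.5°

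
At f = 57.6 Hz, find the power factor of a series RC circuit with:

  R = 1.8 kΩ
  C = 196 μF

Step 1 — Angular frequency: ω = 2π·f = 2π·57.6 = 361.9 rad/s.
Step 2 — Component impedances:
  R: Z = R = 1800 Ω
  C: Z = 1/(jωC) = -j/(ω·C) = 0 - j14.1 Ω
Step 3 — Series combination: Z_total = R + C = 1800 - j14.1 Ω = 1800∠-0.4° Ω.
Step 4 — Power factor: PF = cos(φ) = Re(Z)/|Z| = 1800/1800 = 1.
Step 5 — Type: Im(Z) = -14.1 ⇒ leading (phase φ = -0.4°).

PF = 1 (leading, φ = -0.4°)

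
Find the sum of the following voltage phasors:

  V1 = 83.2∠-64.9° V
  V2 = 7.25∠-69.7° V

Step 1 — Convert each phasor to rectangular form:
  V1 = 83.2·(cos(-64.9°) + j·sin(-64.9°)) = 35.29 - j75.34 V
  V2 = 7.25·(cos(-69.7°) + j·sin(-69.7°)) = 2.515 - j6.8 V
Step 2 — Sum components: V_total = 37.81 - j82.14 V.
Step 3 — Convert to polar: |V_total| = 90.43 V, ∠V_total = -65.3°.

V_total = 90.43∠-65.3° V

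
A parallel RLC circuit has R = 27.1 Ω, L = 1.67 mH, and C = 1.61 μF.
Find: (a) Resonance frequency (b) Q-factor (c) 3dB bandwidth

Step 1 — Resonance: ω₀ = 1/√(LC) = 1/√(0.00167·1.61e-06) = 1.929e+04 rad/s.
Step 2 — f₀ = ω₀/(2π) = 3069 Hz.
Step 3 — Parallel Q: Q = R/(ω₀L) = 27.1/(1.929e+04·0.00167) = 0.8414.
Step 4 — Bandwidth: Δω = ω₀/Q = 2.292e+04 rad/s; BW = Δω/(2π) = 3648 Hz.

(a) f₀ = 3069 Hz  (b) Q = 0.8414  (c) BW = 3648 Hz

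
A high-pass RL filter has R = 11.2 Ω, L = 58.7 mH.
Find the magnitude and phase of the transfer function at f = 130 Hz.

Step 1 — Angular frequency: ω = 2π·130 = 816.8 rad/s.
Step 2 — Transfer function: H(jω) = jωL/(R + jωL).
Step 3 — Numerator jωL = j·47.95; denominator R + jωL = 11.2 + j47.95.
Step 4 — H = 0.9483 + j0.2215.
Step 5 — Magnitude: |H| = 0.9738 (-0.2 dB); phase: φ = 13.1°.

|H| = 0.9738 (-0.2 dB), φ = 13.1°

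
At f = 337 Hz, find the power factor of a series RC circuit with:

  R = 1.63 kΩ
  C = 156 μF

Step 1 — Angular frequency: ω = 2π·f = 2π·337 = 2117 rad/s.
Step 2 — Component impedances:
  R: Z = R = 1630 Ω
  C: Z = 1/(jωC) = -j/(ω·C) = 0 - j3.027 Ω
Step 3 — Series combination: Z_total = R + C = 1630 - j3.027 Ω = 1630∠-0.1° Ω.
Step 4 — Power factor: PF = cos(φ) = Re(Z)/|Z| = 1630/1630 = 1.
Step 5 — Type: Im(Z) = -3.027 ⇒ leading (phase φ = -0.1°).

PF = 1 (leading, φ = -0.1°)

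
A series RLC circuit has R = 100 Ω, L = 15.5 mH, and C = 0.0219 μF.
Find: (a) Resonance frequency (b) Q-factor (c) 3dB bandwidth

Step 1 — Resonance: ω₀ = 1/√(LC) = 1/√(0.0155·2.19e-08) = 5.428e+04 rad/s.
Step 2 — f₀ = ω₀/(2π) = 8638 Hz.
Step 3 — Series Q: Q = ω₀L/R = 5.428e+04·0.0155/100 = 8.413.
Step 4 — Bandwidth: Δω = ω₀/Q = 6452 rad/s; BW = Δω/(2π) = 1027 Hz.

(a) f₀ = 8638 Hz  (b) Q = 8.413  (c) BW = 1027 Hz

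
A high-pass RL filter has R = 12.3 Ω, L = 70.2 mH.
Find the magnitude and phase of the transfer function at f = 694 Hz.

Step 1 — Angular frequency: ω = 2π·694 = 4361 rad/s.
Step 2 — Transfer function: H(jω) = jωL/(R + jωL).
Step 3 — Numerator jωL = j·306.1; denominator R + jωL = 12.3 + j306.1.
Step 4 — H = 0.9984 + j0.04012.
Step 5 — Magnitude: |H| = 0.9992 (-0.0 dB); phase: φ = 2.3°.

|H| = 0.9992 (-0.0 dB), φ = 2.3°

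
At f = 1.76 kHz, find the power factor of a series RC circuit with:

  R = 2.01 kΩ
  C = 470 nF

Step 1 — Angular frequency: ω = 2π·f = 2π·1760 = 1.106e+04 rad/s.
Step 2 — Component impedances:
  R: Z = R = 2010 Ω
  C: Z = 1/(jωC) = -j/(ω·C) = 0 - j192.4 Ω
Step 3 — Series combination: Z_total = R + C = 2010 - j192.4 Ω = 2019∠-5.5° Ω.
Step 4 — Power factor: PF = cos(φ) = Re(Z)/|Z| = 2010/2019.2 = 0.9954.
Step 5 — Type: Im(Z) = -192.4 ⇒ leading (phase φ = -5.5°).

PF = 0.9954 (leading, φ = -5.5°)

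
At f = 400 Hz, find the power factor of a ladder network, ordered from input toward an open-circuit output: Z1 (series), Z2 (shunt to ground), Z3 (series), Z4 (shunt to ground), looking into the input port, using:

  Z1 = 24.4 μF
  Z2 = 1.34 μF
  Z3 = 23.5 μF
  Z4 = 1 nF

Step 1 — Angular frequency: ω = 2π·f = 2π·400 = 2513 rad/s.
Step 2 — Component impedances:
  Z1: Z = 1/(jωC) = -j/(ω·C) = 0 - j16.31 Ω
  Z2: Z = 1/(jωC) = -j/(ω·C) = 0 - j296.9 Ω
  Z3: Z = 1/(jωC) = -j/(ω·C) = 0 - j16.93 Ω
  Z4: Z = 1/(jωC) = -j/(ω·C) = 0 - j3.979e+05 Ω
Step 3 — Ladder network (open output): work backward from the far end, alternating series and parallel combinations. Z_in = 0 - j313 Ω = 313∠-90.0° Ω.
Step 4 — Power factor: PF = cos(φ) = Re(Z)/|Z| = 0/313 = 0.
Step 5 — Type: Im(Z) = -313 ⇒ leading (phase φ = -90.0°).

PF = 0 (leading, φ = -90.0°)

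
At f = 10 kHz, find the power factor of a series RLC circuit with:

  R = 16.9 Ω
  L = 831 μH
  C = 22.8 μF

Step 1 — Angular frequency: ω = 2π·f = 2π·1e+04 = 6.283e+04 rad/s.
Step 2 — Component impedances:
  R: Z = R = 16.9 Ω
  L: Z = jωL = j·6.283e+04·0.000831 = 0 + j52.21 Ω
  C: Z = 1/(jωC) = -j/(ω·C) = 0 - j0.698 Ω
Step 3 — Series combination: Z_total = R + L + C = 16.9 + j51.52 Ω = 54.22∠71.8° Ω.
Step 4 — Power factor: PF = cos(φ) = Re(Z)/|Z| = 16.9/54.22 = 0.3117.
Step 5 — Type: Im(Z) = 51.52 ⇒ lagging (phase φ = 71.8°).

PF = 0.3117 (lagging, φ = 71.8°)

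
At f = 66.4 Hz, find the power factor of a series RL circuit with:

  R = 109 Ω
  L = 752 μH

Step 1 — Angular frequency: ω = 2π·f = 2π·66.4 = 417.2 rad/s.
Step 2 — Component impedances:
  R: Z = R = 109 Ω
  L: Z = jωL = j·417.2·0.000752 = 0 + j0.3137 Ω
Step 3 — Series combination: Z_total = R + L = 109 + j0.3137 Ω = 109∠0.2° Ω.
Step 4 — Power factor: PF = cos(φ) = Re(Z)/|Z| = 109/109 = 1.
Step 5 — Type: Im(Z) = 0.3137 ⇒ lagging (phase φ = 0.2°).

PF = 1 (lagging, φ = 0.2°)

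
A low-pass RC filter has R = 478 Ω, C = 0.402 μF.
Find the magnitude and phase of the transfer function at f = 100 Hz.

Step 1 — Angular frequency: ω = 2π·100 = 628.3 rad/s.
Step 2 — Transfer function: H(jω) = 1/(1 + jωRC).
Step 3 — Denominator: 1 + jωRC = 1 + j·628.3·478·4.02e-07 = 1 + j0.1207.
Step 4 — H = 0.9856 - j0.119.
Step 5 — Magnitude: |H| = 0.9928 (-0.1 dB); phase: φ = -6.9°.

|H| = 0.9928 (-0.1 dB), φ = -6.9°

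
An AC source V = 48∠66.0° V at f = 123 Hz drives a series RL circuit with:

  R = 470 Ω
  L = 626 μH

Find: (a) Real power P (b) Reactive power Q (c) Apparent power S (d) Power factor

Step 1 — Angular frequency: ω = 2π·f = 2π·123 = 772.8 rad/s.
Step 2 — Component impedances:
  R: Z = R = 470 Ω
  L: Z = jωL = j·772.8·0.000626 = 0 + j0.4838 Ω
Step 3 — Series combination: Z_total = R + L = 470 + j0.4838 Ω = 470∠0.1° Ω.
Step 4 — Source phasor: V = 48∠66.0° V = 19.52 + j43.85 V.
Step 5 — Current: I = V / Z = 0.04164 + j0.09326 A = 0.1021∠65.9° A.
Step 6 — Complex power: S = V·I* = 4.902 + j0.005046 VA.
Step 7 — Real power: P = Re(S) = 4.902 W.
Step 8 — Reactive power: Q = Im(S) = 0.005046 VAR.
Step 9 — Apparent power: |S| = 4.902 VA.
Step 10 — Power factor: PF = P/|S| = 1 (lagging).

(a) P = 4.902 W  (b) Q = 0.005046 VAR  (c) S = 4.902 VA  (d) PF = 1 (lagging)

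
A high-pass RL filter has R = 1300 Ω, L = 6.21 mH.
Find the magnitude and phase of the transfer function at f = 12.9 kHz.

Step 1 — Angular frequency: ω = 2π·1.29e+04 = 8.105e+04 rad/s.
Step 2 — Transfer function: H(jω) = jωL/(R + jωL).
Step 3 — Numerator jωL = j·503.3; denominator R + jωL = 1300 + j503.3.
Step 4 — H = 0.1304 + j0.3367.
Step 5 — Magnitude: |H| = 0.3611 (-8.8 dB); phase: φ = 68.8°.

|H| = 0.3611 (-8.8 dB), φ = 68.8°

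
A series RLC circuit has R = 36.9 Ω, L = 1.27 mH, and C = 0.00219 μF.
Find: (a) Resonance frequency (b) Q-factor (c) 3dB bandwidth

Step 1 — Resonance: ω₀ = 1/√(LC) = 1/√(0.00127·2.19e-09) = 5.996e+05 rad/s.
Step 2 — f₀ = ω₀/(2π) = 9.543e+04 Hz.
Step 3 — Series Q: Q = ω₀L/R = 5.996e+05·0.00127/36.9 = 20.64.
Step 4 — Bandwidth: Δω = ω₀/Q = 2.906e+04 rad/s; BW = Δω/(2π) = 4624 Hz.

(a) f₀ = 9.543e+04 Hz  (b) Q = 20.64  (c) BW = 4624 Hz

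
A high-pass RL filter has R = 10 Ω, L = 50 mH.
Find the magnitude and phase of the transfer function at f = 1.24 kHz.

Step 1 — Angular frequency: ω = 2π·1240 = 7791 rad/s.
Step 2 — Transfer function: H(jω) = jωL/(R + jωL).
Step 3 — Numerator jωL = j·389.6; denominator R + jωL = 10 + j389.6.
Step 4 — H = 0.9993 + j0.02565.
Step 5 — Magnitude: |H| = 0.9997 (-0.0 dB); phase: φ = 1.5°.

|H| = 0.9997 (-0.0 dB), φ = 1.5°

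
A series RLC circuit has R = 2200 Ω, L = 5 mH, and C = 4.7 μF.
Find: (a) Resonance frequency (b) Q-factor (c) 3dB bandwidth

Step 1 — Resonance: ω₀ = 1/√(LC) = 1/√(0.005·4.7e-06) = 6523 rad/s.
Step 2 — f₀ = ω₀/(2π) = 1038 Hz.
Step 3 — Series Q: Q = ω₀L/R = 6523·0.005/2200 = 0.01483.
Step 4 — Bandwidth: Δω = ω₀/Q = 4.4e+05 rad/s; BW = Δω/(2π) = 7.003e+04 Hz.

(a) f₀ = 1038 Hz  (b) Q = 0.01483  (c) BW = 7.003e+04 Hz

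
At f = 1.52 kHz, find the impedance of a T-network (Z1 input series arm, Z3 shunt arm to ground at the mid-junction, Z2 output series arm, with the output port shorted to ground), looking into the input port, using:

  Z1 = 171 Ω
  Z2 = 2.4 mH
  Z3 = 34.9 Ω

Step 1 — Angular frequency: ω = 2π·f = 2π·1520 = 9550 rad/s.
Step 2 — Component impedances:
  Z1: Z = R = 171 Ω
  Z2: Z = jωL = j·9550·0.0024 = 0 + j22.92 Ω
  Z3: Z = R = 34.9 Ω
Step 3 — With the output port shorted to ground, the output series arm Z2 runs from the junction to ground; the shunt arm Z3 also runs from the junction to ground. They appear in parallel: Z3 || Z2 = 10.52 + j16.01 Ω.
Step 4 — Series with input arm Z1: Z_in = Z1 + (Z3 || Z2) = 181.5 + j16.01 Ω = 182.2∠5.0° Ω.

Z = 181.5 + j16.01 Ω = 182.2∠5.0° Ω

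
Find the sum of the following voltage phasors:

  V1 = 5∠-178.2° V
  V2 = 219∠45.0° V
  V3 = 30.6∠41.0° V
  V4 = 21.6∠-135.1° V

Step 1 — Convert each phasor to rectangular form:
  V1 = 5·(cos(-178.2°) + j·sin(-178.2°)) = -4.998 - j0.1571 V
  V2 = 219·(cos(45.0°) + j·sin(45.0°)) = 154.9 + j154.9 V
  V3 = 30.6·(cos(41.0°) + j·sin(41.0°)) = 23.09 + j20.08 V
  V4 = 21.6·(cos(-135.1°) + j·sin(-135.1°)) = -15.3 - j15.25 V
Step 2 — Sum components: V_total = 157.7 + j159.5 V.
Step 3 — Convert to polar: |V_total| = 224.3 V, ∠V_total = 45.3°.

V_total = 224.3∠45.3° V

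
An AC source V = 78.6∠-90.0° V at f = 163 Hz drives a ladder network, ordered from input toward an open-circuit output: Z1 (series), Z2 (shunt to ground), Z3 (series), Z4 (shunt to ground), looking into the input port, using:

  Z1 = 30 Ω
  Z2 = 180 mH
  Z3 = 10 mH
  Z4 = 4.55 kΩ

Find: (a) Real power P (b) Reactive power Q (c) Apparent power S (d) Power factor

Step 1 — Angular frequency: ω = 2π·f = 2π·163 = 1024 rad/s.
Step 2 — Component impedances:
  Z1: Z = R = 30 Ω
  Z2: Z = jωL = j·1024·0.18 = 0 + j184.3 Ω
  Z3: Z = jωL = j·1024·0.01 = 0 + j10.24 Ω
  Z4: Z = R = 4550 Ω
Step 3 — Ladder network (open output): work backward from the far end, alternating series and parallel combinations. Z_in = 37.46 + j184 Ω = 187.8∠78.5° Ω.
Step 4 — Source phasor: V = 78.6∠-90.0° V = 0 - j78.6 V.
Step 5 — Current: I = V / Z = -0.4101 - j0.08347 A = 0.4185∠-168.5° A.
Step 6 — Complex power: S = V·I* = 6.561 + j32.24 VA.
Step 7 — Real power: P = Re(S) = 6.561 W.
Step 8 — Reactive power: Q = Im(S) = 32.24 VAR.
Step 9 — Apparent power: |S| = 32.9 VA.
Step 10 — Power factor: PF = P/|S| = 0.1994 (lagging).

(a) P = 6.561 W  (b) Q = 32.24 VAR  (c) S = 32.9 VA  (d) PF = 0.1994 (lagging)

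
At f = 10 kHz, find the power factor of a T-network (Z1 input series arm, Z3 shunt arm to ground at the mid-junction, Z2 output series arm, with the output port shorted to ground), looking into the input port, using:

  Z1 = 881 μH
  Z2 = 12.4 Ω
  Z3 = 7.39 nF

Step 1 — Angular frequency: ω = 2π·f = 2π·1e+04 = 6.283e+04 rad/s.
Step 2 — Component impedances:
  Z1: Z = jωL = j·6.283e+04·0.000881 = 0 + j55.35 Ω
  Z2: Z = R = 12.4 Ω
  Z3: Z = 1/(jωC) = -j/(ω·C) = 0 - j2154 Ω
Step 3 — With the output port shorted to ground, the output series arm Z2 runs from the junction to ground; the shunt arm Z3 also runs from the junction to ground. They appear in parallel: Z3 || Z2 = 12.4 - j0.07139 Ω.
Step 4 — Series with input arm Z1: Z_in = Z1 + (Z3 || Z2) = 12.4 + j55.28 Ω = 56.66∠77.4° Ω.
Step 5 — Power factor: PF = cos(φ) = Re(Z)/|Z| = 12.4/56.657 = 0.2189.
Step 6 — Type: Im(Z) = 55.28 ⇒ lagging (phase φ = 77.4°).

PF = 0.2189 (lagging, φ = 77.4°)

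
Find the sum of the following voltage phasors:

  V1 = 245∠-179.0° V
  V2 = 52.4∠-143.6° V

Step 1 — Convert each phasor to rectangular form:
  V1 = 245·(cos(-179.0°) + j·sin(-179.0°)) = -245 - j4.276 V
  V2 = 52.4·(cos(-143.6°) + j·sin(-143.6°)) = -42.18 - j31.1 V
Step 2 — Sum components: V_total = -287.1 - j35.37 V.
Step 3 — Convert to polar: |V_total| = 289.3 V, ∠V_total = -173.0°.

V_total = 289.3∠-173.0° V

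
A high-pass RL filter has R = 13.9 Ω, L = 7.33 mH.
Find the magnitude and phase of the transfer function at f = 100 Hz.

Step 1 — Angular frequency: ω = 2π·100 = 628.3 rad/s.
Step 2 — Transfer function: H(jω) = jωL/(R + jωL).
Step 3 — Numerator jωL = j·4.606; denominator R + jωL = 13.9 + j4.606.
Step 4 — H = 0.09892 + j0.2986.
Step 5 — Magnitude: |H| = 0.3145 (-10.0 dB); phase: φ = 71.7°.

|H| = 0.3145 (-10.0 dB), φ = 71.7°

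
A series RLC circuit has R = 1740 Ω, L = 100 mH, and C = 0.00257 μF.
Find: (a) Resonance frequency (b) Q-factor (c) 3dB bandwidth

Step 1 — Resonance: ω₀ = 1/√(LC) = 1/√(0.1·2.57e-09) = 6.238e+04 rad/s.
Step 2 — f₀ = ω₀/(2π) = 9928 Hz.
Step 3 — Series Q: Q = ω₀L/R = 6.238e+04·0.1/1740 = 3.585.
Step 4 — Bandwidth: Δω = ω₀/Q = 1.74e+04 rad/s; BW = Δω/(2π) = 2769 Hz.

(a) f₀ = 9928 Hz  (b) Q = 3.585  (c) BW = 2769 Hz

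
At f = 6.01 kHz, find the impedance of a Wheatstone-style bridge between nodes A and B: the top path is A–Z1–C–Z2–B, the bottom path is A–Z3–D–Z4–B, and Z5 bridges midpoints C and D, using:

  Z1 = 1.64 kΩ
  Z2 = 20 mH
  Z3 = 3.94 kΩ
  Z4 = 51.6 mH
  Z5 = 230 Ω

Step 1 — Angular frequency: ω = 2π·f = 2π·6010 = 3.776e+04 rad/s.
Step 2 — Component impedances:
  Z1: Z = R = 1640 Ω
  Z2: Z = jωL = j·3.776e+04·0.02 = 0 + j755.2 Ω
  Z3: Z = R = 3940 Ω
  Z4: Z = jωL = j·3.776e+04·0.0516 = 0 + j1949 Ω
  Z5: Z = R = 230 Ω
Step 3 — Bridge requires nodal analysis (the Z5 bridge couples midpoints C and D, so the two paths cannot be reduced to a simple series/parallel combination). Setting node B to ground and injecting 1 A at node A, the 3-node admittance system at A, C, D solves to V_A = Z_AB = 1158 + j544.3 Ω = 1280∠25.2° Ω.

Z = 1158 + j544.3 Ω = 1280∠25.2° Ω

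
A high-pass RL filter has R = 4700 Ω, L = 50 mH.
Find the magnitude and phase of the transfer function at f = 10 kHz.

Step 1 — Angular frequency: ω = 2π·1e+04 = 6.283e+04 rad/s.
Step 2 — Transfer function: H(jω) = jωL/(R + jωL).
Step 3 — Numerator jωL = j·3142; denominator R + jωL = 4700 + j3142.
Step 4 — H = 0.3088 + j0.462.
Step 5 — Magnitude: |H| = 0.5557 (-5.1 dB); phase: φ = 56.2°.

|H| = 0.5557 (-5.1 dB), φ = 56.2°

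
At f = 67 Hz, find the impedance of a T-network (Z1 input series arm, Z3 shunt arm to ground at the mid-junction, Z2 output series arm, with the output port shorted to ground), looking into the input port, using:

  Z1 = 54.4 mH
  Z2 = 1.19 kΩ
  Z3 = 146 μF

Step 1 — Angular frequency: ω = 2π·f = 2π·67 = 421 rad/s.
Step 2 — Component impedances:
  Z1: Z = jωL = j·421·0.0544 = 0 + j22.9 Ω
  Z2: Z = R = 1190 Ω
  Z3: Z = 1/(jωC) = -j/(ω·C) = 0 - j16.27 Ω
Step 3 — With the output port shorted to ground, the output series arm Z2 runs from the junction to ground; the shunt arm Z3 also runs from the junction to ground. They appear in parallel: Z3 || Z2 = 0.2224 - j16.27 Ω.
Step 4 — Series with input arm Z1: Z_in = Z1 + (Z3 || Z2) = 0.2224 + j6.634 Ω = 6.638∠88.1° Ω.

Z = 0.2224 + j6.634 Ω = 6.638∠88.1° Ω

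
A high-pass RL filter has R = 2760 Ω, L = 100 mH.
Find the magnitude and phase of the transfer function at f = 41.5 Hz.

Step 1 — Angular frequency: ω = 2π·41.5 = 260.8 rad/s.
Step 2 — Transfer function: H(jω) = jωL/(R + jωL).
Step 3 — Numerator jωL = j·26.08; denominator R + jωL = 2760 + j26.08.
Step 4 — H = 8.925e-05 + j0.009447.
Step 5 — Magnitude: |H| = 0.009447 (-40.5 dB); phase: φ = 89.5°.

|H| = 0.009447 (-40.5 dB), φ = 89.5°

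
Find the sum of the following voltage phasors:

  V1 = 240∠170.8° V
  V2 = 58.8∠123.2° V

Step 1 — Convert each phasor to rectangular form:
  V1 = 240·(cos(170.8°) + j·sin(170.8°)) = -236.9 + j38.37 V
  V2 = 58.8·(cos(123.2°) + j·sin(123.2°)) = -32.2 + j49.2 V
Step 2 — Sum components: V_total = -269.1 + j87.57 V.
Step 3 — Convert to polar: |V_total| = 283 V, ∠V_total = 162.0°.

V_total = 283∠162.0° V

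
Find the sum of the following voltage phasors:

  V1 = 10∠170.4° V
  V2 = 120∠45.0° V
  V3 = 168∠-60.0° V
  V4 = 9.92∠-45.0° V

Step 1 — Convert each phasor to rectangular form:
  V1 = 10·(cos(170.4°) + j·sin(170.4°)) = -9.86 + j1.668 V
  V2 = 120·(cos(45.0°) + j·sin(45.0°)) = 84.85 + j84.85 V
  V3 = 168·(cos(-60.0°) + j·sin(-60.0°)) = 84 - j145.5 V
  V4 = 9.92·(cos(-45.0°) + j·sin(-45.0°)) = 7.014 - j7.014 V
Step 2 — Sum components: V_total = 166 - j65.99 V.
Step 3 — Convert to polar: |V_total| = 178.6 V, ∠V_total = -21.7°.

V_total = 178.6∠-21.7° V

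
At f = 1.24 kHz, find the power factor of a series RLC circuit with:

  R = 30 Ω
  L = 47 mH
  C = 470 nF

Step 1 — Angular frequency: ω = 2π·f = 2π·1240 = 7791 rad/s.
Step 2 — Component impedances:
  R: Z = R = 30 Ω
  L: Z = jωL = j·7791·0.047 = 0 + j366.2 Ω
  C: Z = 1/(jωC) = -j/(ω·C) = 0 - j273.1 Ω
Step 3 — Series combination: Z_total = R + L + C = 30 + j93.1 Ω = 97.81∠72.1° Ω.
Step 4 — Power factor: PF = cos(φ) = Re(Z)/|Z| = 30/97.81 = 0.3067.
Step 5 — Type: Im(Z) = 93.1 ⇒ lagging (phase φ = 72.1°).

PF = 0.3067 (lagging, φ = 72.1°)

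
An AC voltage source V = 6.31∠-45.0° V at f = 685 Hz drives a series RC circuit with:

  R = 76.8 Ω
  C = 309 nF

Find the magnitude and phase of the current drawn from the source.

Step 1 — Angular frequency: ω = 2π·f = 2π·685 = 4304 rad/s.
Step 2 — Component impedances:
  R: Z = R = 76.8 Ω
  C: Z = 1/(jωC) = -j/(ω·C) = 0 - j751.9 Ω
Step 3 — Series combination: Z_total = R + C = 76.8 - j751.9 Ω = 755.8∠-84.2° Ω.
Step 4 — Source phasor: V = 6.31∠-45.0° V = 4.462 - j4.462 V.
Step 5 — Ohm's law: I = V / Z_total = (4.462 - j4.462) / (76.8 - j751.9) = 0.006473 + j0.005273 A.
Step 6 — Convert to polar: |I| = 0.008348 A, ∠I = 39.2°.

I = 0.008348∠39.2° A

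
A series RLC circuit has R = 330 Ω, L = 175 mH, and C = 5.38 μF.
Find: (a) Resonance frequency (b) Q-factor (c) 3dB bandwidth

Step 1 — Resonance: ω₀ = 1/√(LC) = 1/√(0.175·5.38e-06) = 1031 rad/s.
Step 2 — f₀ = ω₀/(2π) = 164 Hz.
Step 3 — Series Q: Q = ω₀L/R = 1031·0.175/330 = 0.5465.
Step 4 — Bandwidth: Δω = ω₀/Q = 1886 rad/s; BW = Δω/(2π) = 300.1 Hz.

(a) f₀ = 164 Hz  (b) Q = 0.5465  (c) BW = 300.1 Hz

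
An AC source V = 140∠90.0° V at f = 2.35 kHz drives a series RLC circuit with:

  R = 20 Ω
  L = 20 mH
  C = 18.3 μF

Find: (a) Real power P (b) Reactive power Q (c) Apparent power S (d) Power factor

Step 1 — Angular frequency: ω = 2π·f = 2π·2350 = 1.477e+04 rad/s.
Step 2 — Component impedances:
  R: Z = R = 20 Ω
  L: Z = jωL = j·1.477e+04·0.02 = 0 + j295.3 Ω
  C: Z = 1/(jωC) = -j/(ω·C) = 0 - j3.701 Ω
Step 3 — Series combination: Z_total = R + L + C = 20 + j291.6 Ω = 292.3∠86.1° Ω.
Step 4 — Source phasor: V = 140∠90.0° V = 0 + j140 V.
Step 5 — Current: I = V / Z = 0.4778 + j0.03277 A = 0.479∠3.9° A.
Step 6 — Complex power: S = V·I* = 4.588 + j66.9 VA.
Step 7 — Real power: P = Re(S) = 4.588 W.
Step 8 — Reactive power: Q = Im(S) = 66.9 VAR.
Step 9 — Apparent power: |S| = 67.06 VA.
Step 10 — Power factor: PF = P/|S| = 0.06842 (lagging).

(a) P = 4.588 W  (b) Q = 66.9 VAR  (c) S = 67.06 VA  (d) PF = 0.06842 (lagging)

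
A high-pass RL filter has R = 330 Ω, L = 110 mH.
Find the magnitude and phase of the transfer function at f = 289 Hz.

Step 1 — Angular frequency: ω = 2π·289 = 1816 rad/s.
Step 2 — Transfer function: H(jω) = jωL/(R + jωL).
Step 3 — Numerator jωL = j·199.7; denominator R + jωL = 330 + j199.7.
Step 4 — H = 0.2681 + j0.443.
Step 5 — Magnitude: |H| = 0.5178 (-5.7 dB); phase: φ = 58.8°.

|H| = 0.5178 (-5.7 dB), φ = 58.8°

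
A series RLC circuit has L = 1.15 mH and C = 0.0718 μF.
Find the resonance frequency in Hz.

Step 1 — Resonance condition Im(Z)=0 gives ω₀ = 1/√(LC).
Step 2 — ω₀ = 1/√(0.00115·7.18e-08) = 1.1e+05 rad/s.
Step 3 — f₀ = ω₀/(2π) = 1.751e+04 Hz.

f₀ = 1.751e+04 Hz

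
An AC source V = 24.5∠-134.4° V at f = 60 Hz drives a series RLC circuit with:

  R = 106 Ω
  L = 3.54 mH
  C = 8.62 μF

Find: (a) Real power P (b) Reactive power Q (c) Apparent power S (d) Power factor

Step 1 — Angular frequency: ω = 2π·f = 2π·60 = 377 rad/s.
Step 2 — Component impedances:
  R: Z = R = 106 Ω
  L: Z = jωL = j·377·0.00354 = 0 + j1.335 Ω
  C: Z = 1/(jωC) = -j/(ω·C) = 0 - j307.7 Ω
Step 3 — Series combination: Z_total = R + L + C = 106 - j306.4 Ω = 324.2∠-70.9° Ω.
Step 4 — Source phasor: V = 24.5∠-134.4° V = -17.14 - j17.5 V.
Step 5 — Current: I = V / Z = 0.03374 - j0.06762 A = 0.07557∠-63.5° A.
Step 6 — Complex power: S = V·I* = 0.6053 - j1.75 VA.
Step 7 — Real power: P = Re(S) = 0.6053 W.
Step 8 — Reactive power: Q = Im(S) = -1.75 VAR.
Step 9 — Apparent power: |S| = 1.851 VA.
Step 10 — Power factor: PF = P/|S| = 0.327 (leading).

(a) P = 0.6053 W  (b) Q = -1.75 VAR  (c) S = 1.851 VA  (d) PF = 0.327 (leading)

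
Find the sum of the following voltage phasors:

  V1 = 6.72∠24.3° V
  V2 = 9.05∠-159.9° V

Step 1 — Convert each phasor to rectangular form:
  V1 = 6.72·(cos(24.3°) + j·sin(24.3°)) = 6.125 + j2.765 V
  V2 = 9.05·(cos(-159.9°) + j·sin(-159.9°)) = -8.499 - j3.11 V
Step 2 — Sum components: V_total = -2.374 - j0.3447 V.
Step 3 — Convert to polar: |V_total| = 2.399 V, ∠V_total = -171.7°.

V_total = 2.399∠-171.7° V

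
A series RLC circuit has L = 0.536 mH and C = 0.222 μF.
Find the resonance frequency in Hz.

Step 1 — Resonance condition Im(Z)=0 gives ω₀ = 1/√(LC).
Step 2 — ω₀ = 1/√(0.000536·2.22e-07) = 9.167e+04 rad/s.
Step 3 — f₀ = ω₀/(2π) = 1.459e+04 Hz.

f₀ = 1.459e+04 Hz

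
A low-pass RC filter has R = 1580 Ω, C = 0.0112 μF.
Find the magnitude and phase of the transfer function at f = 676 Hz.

Step 1 — Angular frequency: ω = 2π·676 = 4247 rad/s.
Step 2 — Transfer function: H(jω) = 1/(1 + jωRC).
Step 3 — Denominator: 1 + jωRC = 1 + j·4247·1580·1.12e-08 = 1 + j0.07516.
Step 4 — H = 0.9944 - j0.07474.
Step 5 — Magnitude: |H| = 0.9972 (-0.0 dB); phase: φ = -4.3°.

|H| = 0.9972 (-0.0 dB), φ = -4.3°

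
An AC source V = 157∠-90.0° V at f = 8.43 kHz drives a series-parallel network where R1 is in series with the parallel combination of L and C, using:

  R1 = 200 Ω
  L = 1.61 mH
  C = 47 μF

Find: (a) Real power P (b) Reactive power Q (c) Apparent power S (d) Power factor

Step 1 — Angular frequency: ω = 2π·f = 2π·8430 = 5.297e+04 rad/s.
Step 2 — Component impedances:
  R1: Z = R = 200 Ω
  L: Z = jωL = j·5.297e+04·0.00161 = 0 + j85.28 Ω
  C: Z = 1/(jωC) = -j/(ω·C) = 0 - j0.4017 Ω
Step 3 — Parallel branch: L || C = 1/(1/L + 1/C) = 0 - j0.4036 Ω.
Step 4 — Series with R1: Z_total = R1 + (L || C) = 200 - j0.4036 Ω = 200∠-0.1° Ω.
Step 5 — Source phasor: V = 157∠-90.0° V = 0 - j157 V.
Step 6 — Current: I = V / Z = 0.001584 - j0.785 A = 0.785∠-89.9° A.
Step 7 — Complex power: S = V·I* = 123.2 - j0.2487 VA.
Step 8 — Real power: P = Re(S) = 123.2 W.
Step 9 — Reactive power: Q = Im(S) = -0.2487 VAR.
Step 10 — Apparent power: |S| = 123.2 VA.
Step 11 — Power factor: PF = P/|S| = 1 (leading).

(a) P = 123.2 W  (b) Q = -0.2487 VAR  (c) S = 123.2 VA  (d) PF = 1 (leading)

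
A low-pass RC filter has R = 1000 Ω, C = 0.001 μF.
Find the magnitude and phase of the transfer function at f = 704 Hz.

Step 1 — Angular frequency: ω = 2π·704 = 4423 rad/s.
Step 2 — Transfer function: H(jω) = 1/(1 + jωRC).
Step 3 — Denominator: 1 + jωRC = 1 + j·4423·1000·1e-09 = 1 + j0.004423.
Step 4 — H = 1 - j0.004423.
Step 5 — Magnitude: |H| = 1 (-0.0 dB); phase: φ = -0.3°.

|H| = 1 (-0.0 dB), φ = -0.3°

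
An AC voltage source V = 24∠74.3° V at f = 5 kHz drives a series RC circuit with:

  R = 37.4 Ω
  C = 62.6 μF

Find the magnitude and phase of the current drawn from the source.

Step 1 — Angular frequency: ω = 2π·f = 2π·5000 = 3.142e+04 rad/s.
Step 2 — Component impedances:
  R: Z = R = 37.4 Ω
  C: Z = 1/(jωC) = -j/(ω·C) = 0 - j0.5085 Ω
Step 3 — Series combination: Z_total = R + C = 37.4 - j0.5085 Ω = 37.4∠-0.8° Ω.
Step 4 — Source phasor: V = 24∠74.3° V = 6.494 + j23.1 V.
Step 5 — Ohm's law: I = V / Z_total = (6.494 + j23.1) / (37.4 - j0.5085) = 0.1652 + j0.62 A.
Step 6 — Convert to polar: |I| = 0.6417 A, ∠I = 75.1°.

I = 0.6417∠75.1° A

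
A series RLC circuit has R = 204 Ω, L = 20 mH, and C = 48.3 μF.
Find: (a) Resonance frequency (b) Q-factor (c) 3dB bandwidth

Step 1 — Resonance: ω₀ = 1/√(LC) = 1/√(0.02·4.83e-05) = 1017 rad/s.
Step 2 — f₀ = ω₀/(2π) = 161.9 Hz.
Step 3 — Series Q: Q = ω₀L/R = 1017·0.02/204 = 0.09975.
Step 4 — Bandwidth: Δω = ω₀/Q = 1.02e+04 rad/s; BW = Δω/(2π) = 1623 Hz.

(a) f₀ = 161.9 Hz  (b) Q = 0.09975  (c) BW = 1623 Hz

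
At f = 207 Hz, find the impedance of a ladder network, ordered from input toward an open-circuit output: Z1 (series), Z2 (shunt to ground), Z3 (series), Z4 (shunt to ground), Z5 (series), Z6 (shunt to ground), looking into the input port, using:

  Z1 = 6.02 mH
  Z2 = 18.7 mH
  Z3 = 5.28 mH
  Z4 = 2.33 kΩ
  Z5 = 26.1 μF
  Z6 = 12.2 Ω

Step 1 — Angular frequency: ω = 2π·f = 2π·207 = 1301 rad/s.
Step 2 — Component impedances:
  Z1: Z = jωL = j·1301·0.00602 = 0 + j7.83 Ω
  Z2: Z = jωL = j·1301·0.0187 = 0 + j24.32 Ω
  Z3: Z = jωL = j·1301·0.00528 = 0 + j6.867 Ω
  Z4: Z = R = 2330 Ω
  Z5: Z = 1/(jωC) = -j/(ω·C) = 0 - j29.46 Ω
  Z6: Z = R = 12.2 Ω
Step 3 — Ladder network (open output): work backward from the far end, alternating series and parallel combinations. Z_in = 46.08 + j24.63 Ω = 52.25∠28.1° Ω.

Z = 46.08 + j24.63 Ω = 52.25∠28.1° Ω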